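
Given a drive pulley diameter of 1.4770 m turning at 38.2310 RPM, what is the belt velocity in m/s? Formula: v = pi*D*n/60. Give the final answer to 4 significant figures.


v = pi * 1.4770 * 38.2310 / 60
v = 2.957 m/s


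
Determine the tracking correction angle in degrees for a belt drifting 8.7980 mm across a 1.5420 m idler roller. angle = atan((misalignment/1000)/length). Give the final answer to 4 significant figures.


misalign_m = 8.7980 / 1000 = 0.008798 m
angle = atan(0.008798 / 1.5420)
angle = 0.3269 deg


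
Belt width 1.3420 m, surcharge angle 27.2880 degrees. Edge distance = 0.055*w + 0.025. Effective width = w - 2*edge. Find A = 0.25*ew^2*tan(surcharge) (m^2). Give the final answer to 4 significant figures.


edge = 0.055*1.3420 + 0.025 = 0.09881 m
ew = 1.3420 - 2*0.09881 = 1.14438 m
A = 0.25 * 1.14438^2 * tan(27.2880 deg)
A = 0.1689 m^2


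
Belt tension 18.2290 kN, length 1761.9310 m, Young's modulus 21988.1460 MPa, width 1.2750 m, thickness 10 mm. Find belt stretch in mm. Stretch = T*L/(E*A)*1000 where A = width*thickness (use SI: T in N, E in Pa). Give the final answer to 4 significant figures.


A = 1.2750 * 0.01 = 0.01275 m^2
Stretch = 18.2290*1000 * 1761.9310 / (21988.1460e6 * 0.01275) * 1000
Stretch = 114.6 mm


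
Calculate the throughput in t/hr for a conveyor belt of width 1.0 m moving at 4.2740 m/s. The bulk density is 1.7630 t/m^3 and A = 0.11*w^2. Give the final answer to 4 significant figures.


A = 0.11 * 1.0^2 = 0.11 m^2
C = 0.11 * 4.2740 * 1.7630 * 3600
C = 2984 t/hr


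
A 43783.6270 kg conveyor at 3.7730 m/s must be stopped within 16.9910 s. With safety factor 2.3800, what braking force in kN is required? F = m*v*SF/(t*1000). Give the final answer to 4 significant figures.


F = 43783.6270 * 3.7730 / 16.9910 * 2.3800 / 1000
F = 23.14 kN


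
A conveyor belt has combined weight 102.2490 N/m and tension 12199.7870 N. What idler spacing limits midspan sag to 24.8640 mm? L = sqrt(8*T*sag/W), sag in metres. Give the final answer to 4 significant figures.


sag = 24.8640/1000 = 0.024864 m
L = sqrt(8 * 12199.7870 * 0.024864 / 102.2490)
L = 4.872 m


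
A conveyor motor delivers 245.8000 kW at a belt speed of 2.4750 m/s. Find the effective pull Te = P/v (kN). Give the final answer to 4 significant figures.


Te = P / v = 245.8000 / 2.4750
Te = 99.31 kN


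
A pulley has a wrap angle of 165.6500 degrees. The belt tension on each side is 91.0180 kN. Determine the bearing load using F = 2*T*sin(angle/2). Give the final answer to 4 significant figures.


F = 2 * 91.0180 * sin(165.6500/2 deg)
F = 180.6 kN


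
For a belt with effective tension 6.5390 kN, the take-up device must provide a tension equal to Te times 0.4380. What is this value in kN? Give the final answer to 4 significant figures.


T_tu = 6.5390 * 0.4380
T_tu = 2.864 kN


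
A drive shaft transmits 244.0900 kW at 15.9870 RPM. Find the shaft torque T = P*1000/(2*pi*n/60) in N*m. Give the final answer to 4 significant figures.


omega = 2*pi*15.9870/60 = 1.67415 rad/s
T = 244.0900*1000 / 1.67415
T = 145800 N*m


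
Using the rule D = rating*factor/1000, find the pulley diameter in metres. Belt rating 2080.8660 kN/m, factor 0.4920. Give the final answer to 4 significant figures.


D = 2080.8660 * 0.4920 / 1000
D = 1.024 m


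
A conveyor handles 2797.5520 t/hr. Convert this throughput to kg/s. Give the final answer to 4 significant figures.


m_dot = 2797.5520 * 1000 / 3600
m_dot = 777.1 kg/s


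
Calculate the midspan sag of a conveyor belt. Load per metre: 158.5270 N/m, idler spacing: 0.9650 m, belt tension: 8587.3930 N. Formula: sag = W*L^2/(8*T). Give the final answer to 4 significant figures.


sag = 158.5270 * 0.9650^2 / (8 * 8587.3930)
sag = 0.002149 m


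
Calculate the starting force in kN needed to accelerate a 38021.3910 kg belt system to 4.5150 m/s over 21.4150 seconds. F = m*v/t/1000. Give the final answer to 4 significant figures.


F = 38021.3910 * 4.5150 / 21.4150 / 1000
F = 8.016 kN


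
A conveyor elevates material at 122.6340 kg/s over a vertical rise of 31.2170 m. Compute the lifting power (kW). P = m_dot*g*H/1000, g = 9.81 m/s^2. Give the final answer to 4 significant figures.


P = 122.6340 * 9.81 * 31.2170 / 1000
P = 37.56 kW


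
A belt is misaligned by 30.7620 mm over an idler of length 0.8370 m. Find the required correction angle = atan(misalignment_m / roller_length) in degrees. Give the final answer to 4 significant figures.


misalign_m = 30.7620 / 1000 = 0.030762 m
angle = atan(0.030762 / 0.8370)
angle = 2.105 deg


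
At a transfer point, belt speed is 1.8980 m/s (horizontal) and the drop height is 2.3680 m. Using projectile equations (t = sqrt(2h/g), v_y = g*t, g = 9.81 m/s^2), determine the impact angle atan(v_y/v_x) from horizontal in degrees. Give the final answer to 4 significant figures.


t = sqrt(2*2.3680/9.81) = 0.694818 s
v_y = 9.81 * 0.694818 = 6.81616 m/s
angle = atan(6.81616 / 1.8980) = 74.44 deg


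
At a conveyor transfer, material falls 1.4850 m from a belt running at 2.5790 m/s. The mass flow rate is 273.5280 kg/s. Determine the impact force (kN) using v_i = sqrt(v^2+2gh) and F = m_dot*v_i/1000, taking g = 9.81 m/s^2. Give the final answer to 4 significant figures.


v_i = sqrt(2.5790^2 + 2*9.81*1.4850) = 5.98222 m/s
F = 273.5280 * 5.98222 / 1000
F = 1.636 kN


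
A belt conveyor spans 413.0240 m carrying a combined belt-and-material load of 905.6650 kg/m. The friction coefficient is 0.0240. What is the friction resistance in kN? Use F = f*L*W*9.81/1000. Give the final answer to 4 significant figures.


F = 0.0240 * 413.0240 * 905.6650 * 9.81 / 1000
F = 88.07 kN


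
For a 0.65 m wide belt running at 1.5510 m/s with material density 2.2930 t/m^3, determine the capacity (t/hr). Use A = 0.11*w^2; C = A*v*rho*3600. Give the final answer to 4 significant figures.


A = 0.11 * 0.65^2 = 0.046475 m^2
C = 0.046475 * 1.5510 * 2.2930 * 3600
C = 595.0 t/hr


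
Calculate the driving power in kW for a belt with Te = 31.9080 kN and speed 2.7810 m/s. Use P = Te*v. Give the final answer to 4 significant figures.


P = Te * v = 31.9080 * 2.7810
P = 88.74 kW


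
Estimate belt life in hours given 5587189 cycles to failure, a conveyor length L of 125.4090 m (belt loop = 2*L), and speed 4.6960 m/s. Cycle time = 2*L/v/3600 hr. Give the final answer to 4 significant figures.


cycle_time = 2 * 125.4090 / 4.6960 / 3600 = 0.0148364 hr
life = 5587189 * 0.0148364 = 82890 hours


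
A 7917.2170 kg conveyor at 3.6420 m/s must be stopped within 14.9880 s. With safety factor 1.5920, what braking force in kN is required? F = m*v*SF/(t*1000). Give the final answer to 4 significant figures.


F = 7917.2170 * 3.6420 / 14.9880 * 1.5920 / 1000
F = 3.063 kN


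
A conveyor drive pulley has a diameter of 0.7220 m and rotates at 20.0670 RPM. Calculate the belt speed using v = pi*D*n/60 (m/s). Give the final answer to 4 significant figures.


v = pi * 0.7220 * 20.0670 / 60
v = 0.7586 m/s


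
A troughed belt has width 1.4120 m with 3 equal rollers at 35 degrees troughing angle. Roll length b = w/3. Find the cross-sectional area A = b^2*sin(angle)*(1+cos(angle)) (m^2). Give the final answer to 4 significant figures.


b = 1.4120/3 = 0.470667 m
A = 0.470667^2 * sin(35 deg) * (1 + cos(35 deg))
A = 0.2311 m^2


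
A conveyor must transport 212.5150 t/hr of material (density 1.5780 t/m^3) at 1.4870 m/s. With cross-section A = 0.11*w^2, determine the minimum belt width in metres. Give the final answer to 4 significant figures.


A_req = 212.5150 / (1.4870 * 1.5780 * 3600) = 0.0251576 m^2
w = sqrt(0.0251576 / 0.11)
w = 0.4782 m


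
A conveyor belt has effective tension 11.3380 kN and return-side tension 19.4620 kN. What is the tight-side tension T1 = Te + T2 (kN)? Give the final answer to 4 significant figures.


T1 = Te + T2 = 11.3380 + 19.4620
T1 = 30.80 kN


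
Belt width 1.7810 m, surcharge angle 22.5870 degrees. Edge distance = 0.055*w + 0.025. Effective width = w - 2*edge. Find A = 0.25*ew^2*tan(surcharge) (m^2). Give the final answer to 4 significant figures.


edge = 0.055*1.7810 + 0.025 = 0.122955 m
ew = 1.7810 - 2*0.122955 = 1.53509 m
A = 0.25 * 1.53509^2 * tan(22.5870 deg)
A = 0.2451 m^2


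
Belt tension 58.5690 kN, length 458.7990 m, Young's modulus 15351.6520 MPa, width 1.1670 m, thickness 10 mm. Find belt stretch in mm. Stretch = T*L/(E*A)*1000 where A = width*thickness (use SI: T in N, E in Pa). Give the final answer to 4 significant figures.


A = 1.1670 * 0.01 = 0.01167 m^2
Stretch = 58.5690*1000 * 458.7990 / (15351.6520e6 * 0.01167) * 1000
Stretch = 150.0 mm


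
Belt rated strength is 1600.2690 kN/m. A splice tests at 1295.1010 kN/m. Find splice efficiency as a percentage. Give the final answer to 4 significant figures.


Eff = 1295.1010 / 1600.2690 * 100
Eff = 80.93 %


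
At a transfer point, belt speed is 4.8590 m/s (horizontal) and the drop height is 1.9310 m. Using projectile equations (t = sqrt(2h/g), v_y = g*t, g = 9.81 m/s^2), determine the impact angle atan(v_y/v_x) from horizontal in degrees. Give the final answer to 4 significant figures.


t = sqrt(2*1.9310/9.81) = 0.627439 s
v_y = 9.81 * 0.627439 = 6.15518 m/s
angle = atan(6.15518 / 4.8590) = 51.71 deg


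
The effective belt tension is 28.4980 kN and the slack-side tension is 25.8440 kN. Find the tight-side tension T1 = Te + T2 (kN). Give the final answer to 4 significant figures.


T1 = Te + T2 = 28.4980 + 25.8440
T1 = 54.34 kN


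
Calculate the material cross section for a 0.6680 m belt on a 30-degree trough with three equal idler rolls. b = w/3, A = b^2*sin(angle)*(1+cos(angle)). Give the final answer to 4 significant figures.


b = 0.6680/3 = 0.222667 m
A = 0.222667^2 * sin(30 deg) * (1 + cos(30 deg))
A = 0.04626 m^2


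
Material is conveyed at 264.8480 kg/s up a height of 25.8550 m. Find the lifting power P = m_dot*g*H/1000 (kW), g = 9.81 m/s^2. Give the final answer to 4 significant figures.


P = 264.8480 * 9.81 * 25.8550 / 1000
P = 67.18 kW


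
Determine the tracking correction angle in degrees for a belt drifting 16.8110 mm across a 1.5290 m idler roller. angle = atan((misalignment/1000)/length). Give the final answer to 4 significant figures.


misalign_m = 16.8110 / 1000 = 0.016811 m
angle = atan(0.016811 / 1.5290)
angle = 0.6299 deg


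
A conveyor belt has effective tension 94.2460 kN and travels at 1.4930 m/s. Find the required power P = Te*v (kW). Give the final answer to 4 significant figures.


P = Te * v = 94.2460 * 1.4930
P = 140.7 kW


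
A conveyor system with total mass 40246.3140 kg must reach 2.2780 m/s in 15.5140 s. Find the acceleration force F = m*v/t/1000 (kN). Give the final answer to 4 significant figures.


F = 40246.3140 * 2.2780 / 15.5140 / 1000
F = 5.910 kN


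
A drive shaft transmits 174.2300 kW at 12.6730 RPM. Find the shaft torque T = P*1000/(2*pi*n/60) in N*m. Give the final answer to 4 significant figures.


omega = 2*pi*12.6730/60 = 1.32711 rad/s
T = 174.2300*1000 / 1.32711
T = 131300 N*m


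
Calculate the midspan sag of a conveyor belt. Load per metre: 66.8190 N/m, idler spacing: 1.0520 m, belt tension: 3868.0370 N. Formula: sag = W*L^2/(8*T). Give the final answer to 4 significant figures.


sag = 66.8190 * 1.0520^2 / (8 * 3868.0370)
sag = 0.002390 m


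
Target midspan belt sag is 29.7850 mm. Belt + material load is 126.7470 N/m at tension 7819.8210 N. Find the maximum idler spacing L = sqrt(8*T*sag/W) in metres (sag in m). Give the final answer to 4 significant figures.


sag = 29.7850/1000 = 0.029785 m
L = sqrt(8 * 7819.8210 * 0.029785 / 126.7470)
L = 3.834 m


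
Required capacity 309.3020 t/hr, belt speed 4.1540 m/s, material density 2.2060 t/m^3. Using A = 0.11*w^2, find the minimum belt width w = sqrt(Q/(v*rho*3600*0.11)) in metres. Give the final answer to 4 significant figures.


A_req = 309.3020 / (4.1540 * 2.2060 * 3600) = 0.0093758 m^2
w = sqrt(0.0093758 / 0.11)
w = 0.2919 m


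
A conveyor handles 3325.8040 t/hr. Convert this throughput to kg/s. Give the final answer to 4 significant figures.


m_dot = 3325.8040 * 1000 / 3600
m_dot = 923.8 kg/s


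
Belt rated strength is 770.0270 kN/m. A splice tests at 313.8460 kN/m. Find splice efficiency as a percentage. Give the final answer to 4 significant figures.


Eff = 313.8460 / 770.0270 * 100
Eff = 40.76 %


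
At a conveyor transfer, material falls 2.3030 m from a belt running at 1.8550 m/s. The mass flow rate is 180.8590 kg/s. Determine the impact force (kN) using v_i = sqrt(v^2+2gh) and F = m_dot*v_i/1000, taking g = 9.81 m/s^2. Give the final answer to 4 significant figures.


v_i = sqrt(1.8550^2 + 2*9.81*2.3030) = 6.97323 m/s
F = 180.8590 * 6.97323 / 1000
F = 1.261 kN


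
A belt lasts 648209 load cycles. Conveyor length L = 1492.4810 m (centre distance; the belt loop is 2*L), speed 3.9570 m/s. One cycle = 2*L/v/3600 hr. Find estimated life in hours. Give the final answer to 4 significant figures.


cycle_time = 2 * 1492.4810 / 3.9570 / 3600 = 0.209542 hr
life = 648209 * 0.209542 = 135800 hours


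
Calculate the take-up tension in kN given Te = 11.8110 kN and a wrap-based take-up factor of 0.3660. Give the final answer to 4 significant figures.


T_tu = 11.8110 * 0.3660
T_tu = 4.323 kN


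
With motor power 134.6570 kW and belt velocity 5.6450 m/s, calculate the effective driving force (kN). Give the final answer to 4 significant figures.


Te = P / v = 134.6570 / 5.6450
Te = 23.85 kN


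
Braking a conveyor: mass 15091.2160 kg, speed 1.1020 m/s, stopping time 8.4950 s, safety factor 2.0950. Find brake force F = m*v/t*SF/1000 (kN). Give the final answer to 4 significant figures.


F = 15091.2160 * 1.1020 / 8.4950 * 2.0950 / 1000
F = 4.101 kN


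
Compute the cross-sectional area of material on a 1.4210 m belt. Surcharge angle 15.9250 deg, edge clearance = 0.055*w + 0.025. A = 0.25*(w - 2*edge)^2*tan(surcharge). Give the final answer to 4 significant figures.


edge = 0.055*1.4210 + 0.025 = 0.103155 m
ew = 1.4210 - 2*0.103155 = 1.21469 m
A = 0.25 * 1.21469^2 * tan(15.9250 deg)
A = 0.1052 m^2


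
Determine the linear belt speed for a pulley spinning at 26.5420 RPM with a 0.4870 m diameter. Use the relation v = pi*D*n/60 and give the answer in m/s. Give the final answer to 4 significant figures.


v = pi * 0.4870 * 26.5420 / 60
v = 0.6768 m/s


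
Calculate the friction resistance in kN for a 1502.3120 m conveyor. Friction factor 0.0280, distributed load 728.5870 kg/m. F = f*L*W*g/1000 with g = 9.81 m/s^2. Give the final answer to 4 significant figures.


F = 0.0280 * 1502.3120 * 728.5870 * 9.81 / 1000
F = 300.7 kN


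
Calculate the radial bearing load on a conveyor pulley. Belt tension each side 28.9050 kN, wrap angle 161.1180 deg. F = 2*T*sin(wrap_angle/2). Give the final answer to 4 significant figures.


F = 2 * 28.9050 * sin(161.1180/2 deg)
F = 57.03 kN


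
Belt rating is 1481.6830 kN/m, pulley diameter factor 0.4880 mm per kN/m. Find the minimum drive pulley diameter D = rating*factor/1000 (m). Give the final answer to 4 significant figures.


D = 1481.6830 * 0.4880 / 1000
D = 0.7231 m


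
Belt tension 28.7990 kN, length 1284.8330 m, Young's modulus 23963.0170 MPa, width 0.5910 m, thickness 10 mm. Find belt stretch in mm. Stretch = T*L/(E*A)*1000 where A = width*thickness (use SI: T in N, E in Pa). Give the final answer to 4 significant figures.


A = 0.5910 * 0.01 = 0.00591 m^2
Stretch = 28.7990*1000 * 1284.8330 / (23963.0170e6 * 0.00591) * 1000
Stretch = 261.3 mm


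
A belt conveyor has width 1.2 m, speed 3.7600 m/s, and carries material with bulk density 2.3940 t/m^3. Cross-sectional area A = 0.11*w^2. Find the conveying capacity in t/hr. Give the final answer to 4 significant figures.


A = 0.11 * 1.2^2 = 0.1584 m^2
C = 0.1584 * 3.7600 * 2.3940 * 3600
C = 5133 t/hr


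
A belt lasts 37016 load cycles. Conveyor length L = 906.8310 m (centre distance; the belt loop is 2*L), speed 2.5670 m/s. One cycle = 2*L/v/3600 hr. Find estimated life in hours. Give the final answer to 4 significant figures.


cycle_time = 2 * 906.8310 / 2.5670 / 3600 = 0.196258 hr
life = 37016 * 0.196258 = 7265 hours


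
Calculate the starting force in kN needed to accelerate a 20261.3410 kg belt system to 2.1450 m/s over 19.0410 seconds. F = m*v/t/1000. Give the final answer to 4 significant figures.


F = 20261.3410 * 2.1450 / 19.0410 / 1000
F = 2.282 kN


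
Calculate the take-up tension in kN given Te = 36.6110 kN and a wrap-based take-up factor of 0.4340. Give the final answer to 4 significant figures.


T_tu = 36.6110 * 0.4340
T_tu = 15.89 kN


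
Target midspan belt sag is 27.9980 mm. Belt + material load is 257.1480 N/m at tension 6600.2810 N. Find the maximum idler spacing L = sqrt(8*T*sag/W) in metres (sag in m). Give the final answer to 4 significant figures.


sag = 27.9980/1000 = 0.027998 m
L = sqrt(8 * 6600.2810 * 0.027998 / 257.1480)
L = 2.398 m


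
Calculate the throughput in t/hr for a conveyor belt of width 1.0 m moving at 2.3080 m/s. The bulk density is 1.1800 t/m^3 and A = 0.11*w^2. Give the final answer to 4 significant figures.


A = 0.11 * 1.0^2 = 0.11 m^2
C = 0.11 * 2.3080 * 1.1800 * 3600
C = 1078 t/hr


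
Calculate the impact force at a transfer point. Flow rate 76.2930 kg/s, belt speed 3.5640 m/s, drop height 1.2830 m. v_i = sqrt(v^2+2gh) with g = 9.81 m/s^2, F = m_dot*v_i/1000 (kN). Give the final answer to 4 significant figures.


v_i = sqrt(3.5640^2 + 2*9.81*1.2830) = 6.15423 m/s
F = 76.2930 * 6.15423 / 1000
F = 0.4695 kN


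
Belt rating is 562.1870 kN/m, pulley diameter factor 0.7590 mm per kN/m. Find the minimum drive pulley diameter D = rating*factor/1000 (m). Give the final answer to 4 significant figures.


D = 562.1870 * 0.7590 / 1000
D = 0.4267 m


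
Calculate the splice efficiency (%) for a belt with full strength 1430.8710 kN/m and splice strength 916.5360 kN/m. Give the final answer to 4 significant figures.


Eff = 916.5360 / 1430.8710 * 100
Eff = 64.05 %


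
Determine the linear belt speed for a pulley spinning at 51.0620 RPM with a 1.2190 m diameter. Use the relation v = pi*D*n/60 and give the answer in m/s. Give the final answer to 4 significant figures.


v = pi * 1.2190 * 51.0620 / 60
v = 3.259 m/s


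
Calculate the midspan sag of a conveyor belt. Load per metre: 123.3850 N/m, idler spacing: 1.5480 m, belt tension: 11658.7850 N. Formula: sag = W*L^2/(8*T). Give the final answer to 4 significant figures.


sag = 123.3850 * 1.5480^2 / (8 * 11658.7850)
sag = 0.003170 m


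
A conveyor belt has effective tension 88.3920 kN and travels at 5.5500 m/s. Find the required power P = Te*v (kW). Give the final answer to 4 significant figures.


P = Te * v = 88.3920 * 5.5500
P = 490.6 kW


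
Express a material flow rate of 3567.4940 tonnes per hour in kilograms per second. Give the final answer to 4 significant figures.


m_dot = 3567.4940 * 1000 / 3600
m_dot = 991.0 kg/s


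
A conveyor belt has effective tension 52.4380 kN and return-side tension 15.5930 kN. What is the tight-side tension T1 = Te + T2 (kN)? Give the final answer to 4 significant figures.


T1 = Te + T2 = 52.4380 + 15.5930
T1 = 68.03 kN


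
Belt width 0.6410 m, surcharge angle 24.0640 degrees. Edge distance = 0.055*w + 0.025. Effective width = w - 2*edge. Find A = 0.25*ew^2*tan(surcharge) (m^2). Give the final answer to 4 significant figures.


edge = 0.055*0.6410 + 0.025 = 0.060255 m
ew = 0.6410 - 2*0.060255 = 0.52049 m
A = 0.25 * 0.52049^2 * tan(24.0640 deg)
A = 0.03024 m^2


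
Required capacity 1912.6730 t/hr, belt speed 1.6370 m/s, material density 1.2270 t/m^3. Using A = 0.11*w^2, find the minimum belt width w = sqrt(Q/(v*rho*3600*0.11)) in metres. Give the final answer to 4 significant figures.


A_req = 1912.6730 / (1.6370 * 1.2270 * 3600) = 0.264512 m^2
w = sqrt(0.264512 / 0.11)
w = 1.551 m


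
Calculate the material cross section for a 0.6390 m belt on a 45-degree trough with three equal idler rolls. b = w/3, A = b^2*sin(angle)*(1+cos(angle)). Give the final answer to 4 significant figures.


b = 0.6390/3 = 0.213 m
A = 0.213^2 * sin(45 deg) * (1 + cos(45 deg))
A = 0.05477 m^2


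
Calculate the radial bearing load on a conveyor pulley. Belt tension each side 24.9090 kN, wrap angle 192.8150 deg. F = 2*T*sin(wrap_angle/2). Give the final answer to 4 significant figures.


F = 2 * 24.9090 * sin(192.8150/2 deg)
F = 49.51 kN


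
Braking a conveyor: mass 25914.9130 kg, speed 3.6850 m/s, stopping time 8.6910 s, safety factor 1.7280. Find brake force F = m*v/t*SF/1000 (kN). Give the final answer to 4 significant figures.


F = 25914.9130 * 3.6850 / 8.6910 * 1.7280 / 1000
F = 18.99 kN


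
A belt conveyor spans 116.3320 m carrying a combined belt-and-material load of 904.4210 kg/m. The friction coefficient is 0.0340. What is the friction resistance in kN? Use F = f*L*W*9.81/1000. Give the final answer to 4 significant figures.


F = 0.0340 * 116.3320 * 904.4210 * 9.81 / 1000
F = 35.09 kN


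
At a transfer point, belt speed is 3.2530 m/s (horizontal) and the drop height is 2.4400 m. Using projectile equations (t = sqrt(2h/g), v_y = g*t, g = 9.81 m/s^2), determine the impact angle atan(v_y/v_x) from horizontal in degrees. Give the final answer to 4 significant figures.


t = sqrt(2*2.4400/9.81) = 0.705302 s
v_y = 9.81 * 0.705302 = 6.91901 m/s
angle = atan(6.91901 / 3.2530) = 64.82 deg


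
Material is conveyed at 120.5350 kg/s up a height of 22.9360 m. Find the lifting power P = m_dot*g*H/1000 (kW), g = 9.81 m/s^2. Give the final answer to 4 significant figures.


P = 120.5350 * 9.81 * 22.9360 / 1000
P = 27.12 kW


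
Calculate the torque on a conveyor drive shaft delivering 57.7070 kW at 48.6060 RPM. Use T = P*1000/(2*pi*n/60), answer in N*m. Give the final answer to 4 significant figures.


omega = 2*pi*48.6060/60 = 5.09001 rad/s
T = 57.7070*1000 / 5.09001
T = 11340 N*m


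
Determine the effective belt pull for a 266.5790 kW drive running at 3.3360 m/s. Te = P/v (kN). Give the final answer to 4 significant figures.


Te = P / v = 266.5790 / 3.3360
Te = 79.91 kN


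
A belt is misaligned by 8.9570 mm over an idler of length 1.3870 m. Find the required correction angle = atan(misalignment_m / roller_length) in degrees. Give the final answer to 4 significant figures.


misalign_m = 8.9570 / 1000 = 0.008957 m
angle = atan(0.008957 / 1.3870)
angle = 0.3700 deg


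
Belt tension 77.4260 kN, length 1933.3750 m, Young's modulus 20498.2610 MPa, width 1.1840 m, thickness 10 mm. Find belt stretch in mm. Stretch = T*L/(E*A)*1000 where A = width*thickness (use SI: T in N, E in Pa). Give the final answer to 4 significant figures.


A = 1.1840 * 0.01 = 0.01184 m^2
Stretch = 77.4260*1000 * 1933.3750 / (20498.2610e6 * 0.01184) * 1000
Stretch = 616.8 mm


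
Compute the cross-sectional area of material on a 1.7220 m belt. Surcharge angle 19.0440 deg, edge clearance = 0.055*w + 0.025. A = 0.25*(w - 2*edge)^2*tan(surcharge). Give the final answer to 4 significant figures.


edge = 0.055*1.7220 + 0.025 = 0.11971 m
ew = 1.7220 - 2*0.11971 = 1.48258 m
A = 0.25 * 1.48258^2 * tan(19.0440 deg)
A = 0.1897 m^2


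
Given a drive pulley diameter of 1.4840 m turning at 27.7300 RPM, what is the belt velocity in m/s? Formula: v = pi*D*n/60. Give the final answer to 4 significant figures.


v = pi * 1.4840 * 27.7300 / 60
v = 2.155 m/s


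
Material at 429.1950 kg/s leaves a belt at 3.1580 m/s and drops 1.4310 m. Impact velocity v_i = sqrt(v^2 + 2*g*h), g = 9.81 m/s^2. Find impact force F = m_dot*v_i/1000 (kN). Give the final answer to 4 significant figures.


v_i = sqrt(3.1580^2 + 2*9.81*1.4310) = 6.1684 m/s
F = 429.1950 * 6.1684 / 1000
F = 2.647 kN


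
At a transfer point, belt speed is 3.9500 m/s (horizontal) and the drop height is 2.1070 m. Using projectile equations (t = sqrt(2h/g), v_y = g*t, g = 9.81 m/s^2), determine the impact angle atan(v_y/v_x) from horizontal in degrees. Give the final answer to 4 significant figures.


t = sqrt(2*2.1070/9.81) = 0.65541 s
v_y = 9.81 * 0.65541 = 6.42957 m/s
angle = atan(6.42957 / 3.9500) = 58.44 deg


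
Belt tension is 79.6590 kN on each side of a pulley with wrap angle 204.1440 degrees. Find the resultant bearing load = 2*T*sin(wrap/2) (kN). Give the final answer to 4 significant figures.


F = 2 * 79.6590 * sin(204.1440/2 deg)
F = 155.8 kN


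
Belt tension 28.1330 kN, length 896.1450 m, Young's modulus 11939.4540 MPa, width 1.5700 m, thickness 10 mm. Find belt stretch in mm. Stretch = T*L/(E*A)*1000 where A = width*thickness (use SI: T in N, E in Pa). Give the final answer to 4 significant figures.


A = 1.5700 * 0.01 = 0.01570 m^2
Stretch = 28.1330*1000 * 896.1450 / (11939.4540e6 * 0.01570) * 1000
Stretch = 134.5 mm


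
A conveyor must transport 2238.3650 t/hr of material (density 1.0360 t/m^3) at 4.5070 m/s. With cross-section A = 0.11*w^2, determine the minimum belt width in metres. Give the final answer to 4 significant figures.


A_req = 2238.3650 / (4.5070 * 1.0360 * 3600) = 0.133162 m^2
w = sqrt(0.133162 / 0.11)
w = 1.100 m


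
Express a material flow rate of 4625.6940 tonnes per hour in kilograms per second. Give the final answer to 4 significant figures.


m_dot = 4625.6940 * 1000 / 3600
m_dot = 1285 kg/s


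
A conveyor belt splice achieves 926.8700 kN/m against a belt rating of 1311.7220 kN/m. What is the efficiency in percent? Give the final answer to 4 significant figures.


Eff = 926.8700 / 1311.7220 * 100
Eff = 70.66 %


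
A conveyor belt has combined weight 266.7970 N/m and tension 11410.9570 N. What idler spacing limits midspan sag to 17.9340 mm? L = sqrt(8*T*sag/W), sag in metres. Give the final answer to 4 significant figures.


sag = 17.9340/1000 = 0.017934 m
L = sqrt(8 * 11410.9570 * 0.017934 / 266.7970)
L = 2.477 m


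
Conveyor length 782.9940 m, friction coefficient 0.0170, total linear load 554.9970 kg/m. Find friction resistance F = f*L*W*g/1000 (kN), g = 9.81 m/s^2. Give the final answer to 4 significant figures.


F = 0.0170 * 782.9940 * 554.9970 * 9.81 / 1000
F = 72.47 kN


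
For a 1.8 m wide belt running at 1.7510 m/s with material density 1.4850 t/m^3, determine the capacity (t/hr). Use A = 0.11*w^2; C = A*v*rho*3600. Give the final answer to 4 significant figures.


A = 0.11 * 1.8^2 = 0.3564 m^2
C = 0.3564 * 1.7510 * 1.4850 * 3600
C = 3336 t/hr


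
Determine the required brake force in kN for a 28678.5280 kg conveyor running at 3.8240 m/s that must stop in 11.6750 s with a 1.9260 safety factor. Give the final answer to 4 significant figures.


F = 28678.5280 * 3.8240 / 11.6750 * 1.9260 / 1000
F = 18.09 kN


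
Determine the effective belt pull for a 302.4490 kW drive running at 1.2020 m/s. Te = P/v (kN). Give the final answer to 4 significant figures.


Te = P / v = 302.4490 / 1.2020
Te = 251.6 kN


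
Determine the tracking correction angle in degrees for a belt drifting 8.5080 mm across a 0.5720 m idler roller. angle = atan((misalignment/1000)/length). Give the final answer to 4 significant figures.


misalign_m = 8.5080 / 1000 = 0.008508 m
angle = atan(0.008508 / 0.5720)
angle = 0.8522 deg


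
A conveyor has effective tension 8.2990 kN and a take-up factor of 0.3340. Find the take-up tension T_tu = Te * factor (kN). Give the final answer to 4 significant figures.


T_tu = 8.2990 * 0.3340
T_tu = 2.772 kN


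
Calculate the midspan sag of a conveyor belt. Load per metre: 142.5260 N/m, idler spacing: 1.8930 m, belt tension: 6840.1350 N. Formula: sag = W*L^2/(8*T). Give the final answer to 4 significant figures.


sag = 142.5260 * 1.8930^2 / (8 * 6840.1350)
sag = 0.009333 m


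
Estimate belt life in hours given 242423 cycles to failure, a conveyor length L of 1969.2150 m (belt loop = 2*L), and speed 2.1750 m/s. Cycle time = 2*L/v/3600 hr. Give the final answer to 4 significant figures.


cycle_time = 2 * 1969.2150 / 2.1750 / 3600 = 0.502992 hr
life = 242423 * 0.502992 = 121900 hours


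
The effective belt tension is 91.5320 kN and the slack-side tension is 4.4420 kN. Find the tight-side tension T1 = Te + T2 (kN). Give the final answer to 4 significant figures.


T1 = Te + T2 = 91.5320 + 4.4420
T1 = 95.97 kN


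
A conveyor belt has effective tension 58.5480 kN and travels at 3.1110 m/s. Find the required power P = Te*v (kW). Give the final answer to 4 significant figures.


P = Te * v = 58.5480 * 3.1110
P = 182.1 kW


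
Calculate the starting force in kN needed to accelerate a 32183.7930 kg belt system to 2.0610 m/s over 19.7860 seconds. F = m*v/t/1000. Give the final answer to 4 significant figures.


F = 32183.7930 * 2.0610 / 19.7860 / 1000
F = 3.352 kN


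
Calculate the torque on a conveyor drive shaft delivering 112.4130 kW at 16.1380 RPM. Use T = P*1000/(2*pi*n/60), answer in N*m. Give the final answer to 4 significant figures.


omega = 2*pi*16.1380/60 = 1.68997 rad/s
T = 112.4130*1000 / 1.68997
T = 66520 N*m


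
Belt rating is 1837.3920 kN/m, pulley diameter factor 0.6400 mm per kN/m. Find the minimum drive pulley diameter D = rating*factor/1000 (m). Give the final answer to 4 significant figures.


D = 1837.3920 * 0.6400 / 1000
D = 1.176 m


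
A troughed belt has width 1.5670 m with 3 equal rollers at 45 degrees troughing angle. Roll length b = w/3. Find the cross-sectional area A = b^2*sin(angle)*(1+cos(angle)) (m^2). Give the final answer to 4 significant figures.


b = 1.5670/3 = 0.522333 m
A = 0.522333^2 * sin(45 deg) * (1 + cos(45 deg))
A = 0.3293 m^2


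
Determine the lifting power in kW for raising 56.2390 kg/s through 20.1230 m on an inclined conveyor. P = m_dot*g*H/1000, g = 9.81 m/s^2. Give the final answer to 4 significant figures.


P = 56.2390 * 9.81 * 20.1230 / 1000
P = 11.10 kW


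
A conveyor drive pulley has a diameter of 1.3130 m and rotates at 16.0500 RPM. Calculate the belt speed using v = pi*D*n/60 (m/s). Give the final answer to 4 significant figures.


v = pi * 1.3130 * 16.0500 / 60
v = 1.103 m/s


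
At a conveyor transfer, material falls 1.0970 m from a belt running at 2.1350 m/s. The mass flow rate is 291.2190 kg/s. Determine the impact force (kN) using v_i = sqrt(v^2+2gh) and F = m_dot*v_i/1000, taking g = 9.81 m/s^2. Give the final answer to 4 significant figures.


v_i = sqrt(2.1350^2 + 2*9.81*1.0970) = 5.10699 m/s
F = 291.2190 * 5.10699 / 1000
F = 1.487 kN


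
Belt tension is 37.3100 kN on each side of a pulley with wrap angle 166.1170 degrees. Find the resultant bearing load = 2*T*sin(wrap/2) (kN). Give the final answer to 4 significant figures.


F = 2 * 37.3100 * sin(166.1170/2 deg)
F = 74.07 kN


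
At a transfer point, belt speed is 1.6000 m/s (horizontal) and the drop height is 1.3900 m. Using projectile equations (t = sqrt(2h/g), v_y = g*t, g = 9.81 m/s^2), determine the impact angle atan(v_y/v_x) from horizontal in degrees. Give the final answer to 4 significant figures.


t = sqrt(2*1.3900/9.81) = 0.532339 s
v_y = 9.81 * 0.532339 = 5.22225 m/s
angle = atan(5.22225 / 1.6000) = 72.97 deg


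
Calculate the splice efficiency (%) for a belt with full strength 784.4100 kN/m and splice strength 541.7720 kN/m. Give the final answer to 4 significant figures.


Eff = 541.7720 / 784.4100 * 100
Eff = 69.07 %


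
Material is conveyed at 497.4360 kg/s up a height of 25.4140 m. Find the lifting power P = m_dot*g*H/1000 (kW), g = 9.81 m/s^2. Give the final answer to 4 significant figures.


P = 497.4360 * 9.81 * 25.4140 / 1000
P = 124.0 kW


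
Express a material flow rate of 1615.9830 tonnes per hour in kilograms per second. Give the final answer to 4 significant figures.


m_dot = 1615.9830 * 1000 / 3600
m_dot = 448.9 kg/s


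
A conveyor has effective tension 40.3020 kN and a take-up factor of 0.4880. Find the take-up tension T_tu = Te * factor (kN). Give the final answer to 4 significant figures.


T_tu = 40.3020 * 0.4880
T_tu = 19.67 kN


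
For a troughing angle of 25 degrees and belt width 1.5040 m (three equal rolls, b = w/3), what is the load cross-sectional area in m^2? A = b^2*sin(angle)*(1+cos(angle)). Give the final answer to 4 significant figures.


b = 1.5040/3 = 0.501333 m
A = 0.501333^2 * sin(25 deg) * (1 + cos(25 deg))
A = 0.2025 m^2


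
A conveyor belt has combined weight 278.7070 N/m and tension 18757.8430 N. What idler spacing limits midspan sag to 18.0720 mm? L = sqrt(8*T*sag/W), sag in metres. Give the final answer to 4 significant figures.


sag = 18.0720/1000 = 0.018072 m
L = sqrt(8 * 18757.8430 * 0.018072 / 278.7070)
L = 3.119 m


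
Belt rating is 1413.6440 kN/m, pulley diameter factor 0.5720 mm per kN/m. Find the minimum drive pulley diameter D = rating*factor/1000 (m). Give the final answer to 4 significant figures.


D = 1413.6440 * 0.5720 / 1000
D = 0.8086 m


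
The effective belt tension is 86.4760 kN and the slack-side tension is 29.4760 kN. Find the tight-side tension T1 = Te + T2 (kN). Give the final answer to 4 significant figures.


T1 = Te + T2 = 86.4760 + 29.4760
T1 = 116.0 kN


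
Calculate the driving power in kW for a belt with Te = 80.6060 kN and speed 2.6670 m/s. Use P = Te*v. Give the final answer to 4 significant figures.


P = Te * v = 80.6060 * 2.6670
P = 215.0 kW


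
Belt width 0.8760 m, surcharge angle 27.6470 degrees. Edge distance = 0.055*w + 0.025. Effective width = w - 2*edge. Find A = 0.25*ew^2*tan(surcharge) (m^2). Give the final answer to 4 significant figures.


edge = 0.055*0.8760 + 0.025 = 0.07318 m
ew = 0.8760 - 2*0.07318 = 0.72964 m
A = 0.25 * 0.72964^2 * tan(27.6470 deg)
A = 0.06972 m^2


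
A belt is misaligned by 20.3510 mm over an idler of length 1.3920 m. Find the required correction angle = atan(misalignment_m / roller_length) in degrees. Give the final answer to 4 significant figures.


misalign_m = 20.3510 / 1000 = 0.020351 m
angle = atan(0.020351 / 1.3920)
angle = 0.8376 deg


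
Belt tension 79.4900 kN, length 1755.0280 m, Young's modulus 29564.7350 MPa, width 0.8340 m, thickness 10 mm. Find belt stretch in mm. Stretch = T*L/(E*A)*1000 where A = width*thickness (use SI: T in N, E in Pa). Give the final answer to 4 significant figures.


A = 0.8340 * 0.01 = 0.00834 m^2
Stretch = 79.4900*1000 * 1755.0280 / (29564.7350e6 * 0.00834) * 1000
Stretch = 565.8 mm


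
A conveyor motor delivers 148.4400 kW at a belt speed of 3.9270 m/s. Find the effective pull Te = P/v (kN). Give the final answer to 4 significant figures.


Te = P / v = 148.4400 / 3.9270
Te = 37.80 kN


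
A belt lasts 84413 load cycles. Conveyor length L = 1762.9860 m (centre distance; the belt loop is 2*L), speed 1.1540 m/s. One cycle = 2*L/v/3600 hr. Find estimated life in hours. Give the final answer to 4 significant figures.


cycle_time = 2 * 1762.9860 / 1.1540 / 3600 = 0.848732 hr
life = 84413 * 0.848732 = 71640 hours


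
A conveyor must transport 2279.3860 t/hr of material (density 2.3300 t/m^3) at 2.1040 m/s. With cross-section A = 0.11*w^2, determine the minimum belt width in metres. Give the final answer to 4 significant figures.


A_req = 2279.3860 / (2.1040 * 2.3300 * 3600) = 0.129156 m^2
w = sqrt(0.129156 / 0.11)
w = 1.084 m


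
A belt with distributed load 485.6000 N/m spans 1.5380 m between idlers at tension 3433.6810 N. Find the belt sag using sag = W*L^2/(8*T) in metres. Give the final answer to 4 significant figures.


sag = 485.6000 * 1.5380^2 / (8 * 3433.6810)
sag = 0.04182 m


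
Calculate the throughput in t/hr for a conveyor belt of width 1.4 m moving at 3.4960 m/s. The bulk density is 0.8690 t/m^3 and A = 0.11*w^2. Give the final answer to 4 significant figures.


A = 0.11 * 1.4^2 = 0.2156 m^2
C = 0.2156 * 3.4960 * 0.8690 * 3600
C = 2358 t/hr


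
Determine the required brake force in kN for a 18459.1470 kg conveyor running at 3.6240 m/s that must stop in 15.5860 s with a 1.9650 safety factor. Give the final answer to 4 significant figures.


F = 18459.1470 * 3.6240 / 15.5860 * 1.9650 / 1000
F = 8.434 kN


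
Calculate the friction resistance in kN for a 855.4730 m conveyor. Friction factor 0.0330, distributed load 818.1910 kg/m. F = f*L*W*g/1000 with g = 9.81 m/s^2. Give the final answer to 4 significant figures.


F = 0.0330 * 855.4730 * 818.1910 * 9.81 / 1000
F = 226.6 kN


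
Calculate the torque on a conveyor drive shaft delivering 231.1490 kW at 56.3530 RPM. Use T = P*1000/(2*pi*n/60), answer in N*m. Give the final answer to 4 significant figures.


omega = 2*pi*56.3530/60 = 5.90127 rad/s
T = 231.1490*1000 / 5.90127
T = 39170 N*m


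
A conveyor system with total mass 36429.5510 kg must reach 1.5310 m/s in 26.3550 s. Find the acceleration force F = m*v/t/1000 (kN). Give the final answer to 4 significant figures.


F = 36429.5510 * 1.5310 / 26.3550 / 1000
F = 2.116 kN


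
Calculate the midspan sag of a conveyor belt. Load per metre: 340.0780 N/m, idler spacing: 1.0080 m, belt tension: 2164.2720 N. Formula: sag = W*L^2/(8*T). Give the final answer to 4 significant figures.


sag = 340.0780 * 1.0080^2 / (8 * 2164.2720)
sag = 0.01996 m


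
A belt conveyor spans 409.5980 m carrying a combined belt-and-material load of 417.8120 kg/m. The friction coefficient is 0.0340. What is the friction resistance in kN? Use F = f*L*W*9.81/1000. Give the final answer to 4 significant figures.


F = 0.0340 * 409.5980 * 417.8120 * 9.81 / 1000
F = 57.08 kN


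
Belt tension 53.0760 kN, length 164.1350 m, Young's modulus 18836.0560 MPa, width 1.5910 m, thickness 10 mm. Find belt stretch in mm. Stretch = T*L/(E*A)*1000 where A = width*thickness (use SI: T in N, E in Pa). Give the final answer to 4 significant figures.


A = 1.5910 * 0.01 = 0.01591 m^2
Stretch = 53.0760*1000 * 164.1350 / (18836.0560e6 * 0.01591) * 1000
Stretch = 29.07 mm


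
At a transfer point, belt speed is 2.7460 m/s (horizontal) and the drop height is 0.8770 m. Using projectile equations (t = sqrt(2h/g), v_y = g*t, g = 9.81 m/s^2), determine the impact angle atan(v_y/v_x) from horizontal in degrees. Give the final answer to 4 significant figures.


t = sqrt(2*0.8770/9.81) = 0.422844 s
v_y = 9.81 * 0.422844 = 4.1481 m/s
angle = atan(4.1481 / 2.7460) = 56.50 deg


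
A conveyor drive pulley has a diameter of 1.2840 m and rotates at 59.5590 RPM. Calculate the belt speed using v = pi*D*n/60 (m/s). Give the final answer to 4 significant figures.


v = pi * 1.2840 * 59.5590 / 60
v = 4.004 m/s


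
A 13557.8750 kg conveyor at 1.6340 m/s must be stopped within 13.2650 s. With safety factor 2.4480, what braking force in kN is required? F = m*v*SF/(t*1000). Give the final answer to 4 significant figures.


F = 13557.8750 * 1.6340 / 13.2650 * 2.4480 / 1000
F = 4.088 kN


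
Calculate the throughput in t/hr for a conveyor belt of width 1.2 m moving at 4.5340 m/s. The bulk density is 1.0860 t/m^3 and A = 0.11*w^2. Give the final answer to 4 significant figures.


A = 0.11 * 1.2^2 = 0.1584 m^2
C = 0.1584 * 4.5340 * 1.0860 * 3600
C = 2808 t/hr


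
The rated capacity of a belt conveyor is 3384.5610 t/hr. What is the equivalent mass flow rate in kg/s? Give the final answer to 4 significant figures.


m_dot = 3384.5610 * 1000 / 3600
m_dot = 940.2 kg/s


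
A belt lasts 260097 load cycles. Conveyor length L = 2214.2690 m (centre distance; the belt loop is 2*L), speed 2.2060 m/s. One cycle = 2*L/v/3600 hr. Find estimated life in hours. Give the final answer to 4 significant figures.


cycle_time = 2 * 2214.2690 / 2.2060 / 3600 = 0.557638 hr
life = 260097 * 0.557638 = 145000 hours


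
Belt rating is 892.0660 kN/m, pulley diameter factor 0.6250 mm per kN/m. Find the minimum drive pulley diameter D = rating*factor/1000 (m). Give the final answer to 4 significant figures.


D = 892.0660 * 0.6250 / 1000
D = 0.5575 m
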